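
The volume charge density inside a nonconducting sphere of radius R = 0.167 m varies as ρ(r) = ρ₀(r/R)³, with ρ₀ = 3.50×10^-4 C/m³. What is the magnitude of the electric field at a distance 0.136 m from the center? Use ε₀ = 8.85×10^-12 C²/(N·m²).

By spherical symmetry E is radial; choose a Gaussian sphere of radius r = 0.136 m (r < R).
Integrate the density: Q_enc = 4π ∫₀^r ρ₀(r'/R)^3 r'² dr' = 4πρ₀ r^6/(6·R³) = 9.959×10^-7 C.
Applying ∮E·dA = Q_enc/ε₀ with Φ = E(4πr²):
E = |Q_enc|/(4πε₀r²) = (9.959×10^-7)/(4π·8.85×10^-12·(0.136)²) = 4.84×10^5 N/C.

E = 4.84×10^5 N/C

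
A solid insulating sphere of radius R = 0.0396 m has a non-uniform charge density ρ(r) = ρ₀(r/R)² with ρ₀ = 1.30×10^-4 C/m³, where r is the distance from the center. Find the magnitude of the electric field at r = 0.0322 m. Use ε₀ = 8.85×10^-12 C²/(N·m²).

Symmetry ⇒ E = E(r) r̂. Gaussian sphere of radius r = 0.0322 m (r < R).
Integrate the density: Q_enc = 4π ∫₀^r ρ₀(r'/R)^2 r'² dr' = 4πρ₀ r^5/(5·R²) = 7.212e-9 C.
Applying ∮E·dA = Q_enc/ε₀ with Φ = E(4πr²):
E = |Q_enc|/(4πε₀r²) = (7.212×10^-9)/(4π·8.85×10^-12·(0.0322)²) = 6.25×10^4 N/C.

E = 6.25e4 N/C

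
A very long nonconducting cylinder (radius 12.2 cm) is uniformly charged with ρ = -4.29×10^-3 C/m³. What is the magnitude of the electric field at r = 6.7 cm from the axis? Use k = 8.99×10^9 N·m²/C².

E = 1.62×10^7 N/C

Choose a coaxial cylinder of radius r = 6.7 cm (arbitrary length L) as the Gaussian surface (r < R).
Charge inside radius r per length L is ρ·πr²·L, so λ_enc = ρπr² = -6.05e-5 C/m.
By Gauss's law (flux through the curved wall only), E·2πrL = λ_enc L/ε₀.
E = 2k|λ_enc|/r = 2(8.99×10^9)(6.05×10^-5)/(0.067) = 1.62×10^7 N/C.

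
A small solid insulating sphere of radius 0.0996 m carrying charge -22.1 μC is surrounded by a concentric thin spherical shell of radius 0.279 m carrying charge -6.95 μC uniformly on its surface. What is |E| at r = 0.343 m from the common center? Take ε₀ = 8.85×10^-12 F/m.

By spherical symmetry E is radial; choose a Gaussian sphere of radius r = 0.343 m (r > 0.279 m, enclosing both).
Q_enc = (-22.1 μC) + (-6.95 μC) = -2.905e-5 C.
Since E is radial and uniform over the Gaussian sphere, Φ = E·4πr² = Q_enc/ε₀.
E = |Q_enc|/(4πε₀r²) = (2.905×10^-5)/(4π·8.85×10^-12·(0.343)²) = 2.22×10^6 N/C.

E ≈ 2.22e6 N/C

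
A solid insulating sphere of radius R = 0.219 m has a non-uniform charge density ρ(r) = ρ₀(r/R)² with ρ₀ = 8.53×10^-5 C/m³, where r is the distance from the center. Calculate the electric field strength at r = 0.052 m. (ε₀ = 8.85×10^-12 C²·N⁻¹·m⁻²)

Symmetry ⇒ E = E(r) r̂. Gaussian sphere of radius r = 0.052 m (r < R).
Q_enc = ∫₀^r ρ(r')·4πr'² dr' = (4πρ₀/R²) ∫₀^r r'^4 dr' = 4πρ₀ r^5/(5·R²) = 1.699e-9 C.
Applying ∮E·dA = Q_enc/ε₀ with Φ = E(4πr²):
E = |Q_enc|/(4πε₀r²) = (1.699×10^-9)/(4π·8.85×10^-12·(0.052)²) = 5.65×10^3 N/C.

|E| = 5.65e3 V/m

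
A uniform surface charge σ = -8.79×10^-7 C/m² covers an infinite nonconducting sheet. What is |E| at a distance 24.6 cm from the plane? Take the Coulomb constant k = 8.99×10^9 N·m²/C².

The symmetry is planar: E is normal to the sheet and the same magnitude on both sides. Take a pillbox straddling the sheet with end-cap area A.
Only the two end caps contribute flux: Φ = 2EA. With Q_enc = σA, Gauss's law gives E = |σ|/(2ε₀).
E = 2πk|σ| = 2π(8.99×10^9)(8.79×10^-7) = 4.97×10^4 N/C.

4.97×10^4 N/C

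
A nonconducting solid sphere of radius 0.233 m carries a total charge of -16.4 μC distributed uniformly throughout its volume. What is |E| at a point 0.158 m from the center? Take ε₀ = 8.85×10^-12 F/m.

Use a concentric Gaussian sphere at r = 0.158 m (r < R).
Only the charge within r is enclosed: Q_enc = Q·(r/R)³ = (-16.4 μC)·(0.158 m/0.233 m)³ = -5.114×10^-6 C.
Applying ∮E·dA = Q_enc/ε₀ with Φ = E(4πr²):
E = |Q_enc|/(4πε₀r²) = (5.114e-6)/(4π·8.85×10^-12·(0.158)²) = 1.84×10^6 N/C.

1.84e6 V/m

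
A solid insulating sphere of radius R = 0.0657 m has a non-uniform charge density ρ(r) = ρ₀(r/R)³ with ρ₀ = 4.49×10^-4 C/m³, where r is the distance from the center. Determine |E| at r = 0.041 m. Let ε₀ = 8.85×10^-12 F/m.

E = 8.43×10^4 N/C

By spherical symmetry E is radial; choose a Gaussian sphere of radius r = 0.041 m (r < R).
Integrate the density: Q_enc = 4π ∫₀^r ρ₀(r'/R)^3 r'² dr' = 4πρ₀ r^6/(6·R³) = 1.575e-8 C.
By Gauss's law, ∮E·dA = E·4πr² = Q_enc/ε₀.
E = |Q_enc|/(4πε₀r²) = (1.575×10^-8)/(4π·8.85×10^-12·(0.041)²) = 8.43×10^4 N/C.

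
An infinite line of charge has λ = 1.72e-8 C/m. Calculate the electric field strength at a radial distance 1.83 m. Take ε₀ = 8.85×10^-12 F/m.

Take a coaxial cylindrical Gaussian surface of radius r = 1.83 m and length L.
Q_enc = λL, so λ_enc = 1.72×10^-8 C/m.
By Gauss's law (flux through the curved wall only), E·2πrL = λ_enc L/ε₀.
E = |λ_enc|/(2πε₀r) = (1.72e-8)/(2π·8.85×10^-12·1.83) = 169 N/C.

|E| ≈ 169 N/C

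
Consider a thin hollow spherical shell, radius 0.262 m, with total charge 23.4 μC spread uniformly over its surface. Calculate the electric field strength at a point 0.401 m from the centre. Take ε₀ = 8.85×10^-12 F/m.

Take a concentric spherical Gaussian surface of radius r = 0.401 m (r > 0.262 m).
The entire shell is enclosed: Q_enc = 2.34×10^-5 C.
Gauss's law: E·4πr² = Q_enc/ε₀.
E = |Q_enc|/(4πε₀r²) = (2.34×10^-5)/(4π·8.85×10^-12·(0.401)²) = 1.31×10^6 N/C.

E ≈ 1.31e6 N/C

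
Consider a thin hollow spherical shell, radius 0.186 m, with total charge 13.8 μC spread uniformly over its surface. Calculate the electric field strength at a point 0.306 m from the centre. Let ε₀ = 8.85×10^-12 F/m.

|E| ≈ 1.33e6 V/m

Use a concentric Gaussian sphere at r = 0.306 m (r > 0.186 m).
The entire shell is enclosed: Q_enc = 1.38×10^-5 C.
Gauss's law: E·4πr² = Q_enc/ε₀.
E = |Q_enc|/(4πε₀r²) = (1.38e-5)/(4π·8.85×10^-12·(0.306)²) = 1.33×10^6 N/C.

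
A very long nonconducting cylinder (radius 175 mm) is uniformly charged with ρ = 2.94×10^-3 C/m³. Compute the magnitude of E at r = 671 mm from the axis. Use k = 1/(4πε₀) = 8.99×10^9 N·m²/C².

Take a coaxial cylindrical Gaussian surface of radius r = 671 mm and length L (r > 175 mm, full cross-section enclosed).
λ_enc = ρ·πR² = (2.94×10^-3)π(0.175)² = 2.829×10^-4 C/m.
Gauss's law: E·2πrL = λ_enc L/ε₀.
E = 2k|λ_enc|/r = 2(8.99×10^9)(2.829×10^-4)/(0.671) = 7.58×10^6 N/C.

|E| ≈ 7.58×10^6 N/C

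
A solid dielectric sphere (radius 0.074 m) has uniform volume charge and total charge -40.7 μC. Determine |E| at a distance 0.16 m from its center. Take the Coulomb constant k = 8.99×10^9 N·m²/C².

Take a concentric spherical Gaussian surface of radius r = 0.16 m (r > R, so the entire charge is enclosed).
Q_enc = -40.7 μC = -4.07e-5 C.
By Gauss's law, ∮E·dA = E·4πr² = Q_enc/ε₀.
E = k|Q_enc|/r² = (8.99×10^9)(4.07×10^-5)/(0.16)² = 1.43×10^7 N/C.

1.43×10^7 N/C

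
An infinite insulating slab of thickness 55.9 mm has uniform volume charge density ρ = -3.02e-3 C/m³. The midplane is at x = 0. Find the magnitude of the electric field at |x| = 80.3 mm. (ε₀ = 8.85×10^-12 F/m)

The point |x| = 80.3 mm lies outside the slab (half-thickness 0.02795 m). A symmetric pillbox spanning the full slab encloses Q_enc = ρ·d·A.
Flux = 2EA ⇒ E = |ρ|d/(2ε₀), independent of distance outside.
E = (3.02e-3)(0.0559)/(2·8.85×10^-12) = 9.54×10^6 N/C.

E ≈ 9.54×10^6 N/C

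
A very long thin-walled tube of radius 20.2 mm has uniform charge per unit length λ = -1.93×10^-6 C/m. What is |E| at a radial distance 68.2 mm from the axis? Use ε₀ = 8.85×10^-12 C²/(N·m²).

Coaxial Gaussian cylinder, radius r = 68.2 mm, length L (r > 20.2 mm).
The full line charge is enclosed: λ_enc = -1.93×10^-6 C/m.
Applying ∮E·dA = Q_enc/ε₀ with the end caps contributing no flux:
E = |λ_enc|/(2πε₀r) = (1.93×10^-6)/(2π·8.85×10^-12·0.0682) = 5.09×10^5 N/C.

E = 5.09e5 N/C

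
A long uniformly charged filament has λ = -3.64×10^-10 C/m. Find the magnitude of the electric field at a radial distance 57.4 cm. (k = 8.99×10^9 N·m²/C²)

Coaxial Gaussian cylinder, radius r = 57.4 cm, length L.
Q_enc = λL, so λ_enc = -3.64×10^-10 C/m.
Applying ∮E·dA = Q_enc/ε₀ with the end caps contributing no flux:
E = 2k|λ_enc|/r = 2(8.99×10^9)(3.64×10^-10)/(0.574) = 11.4 N/C.

|E| ≈ 11.4 V/m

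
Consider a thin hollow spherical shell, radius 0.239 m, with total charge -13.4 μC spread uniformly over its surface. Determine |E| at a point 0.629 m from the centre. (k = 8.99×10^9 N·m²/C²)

By spherical symmetry E is radial; choose a Gaussian sphere of radius r = 0.629 m (r > 0.239 m).
The entire shell is enclosed: Q_enc = -1.34×10^-5 C.
Gauss's law: E·4πr² = Q_enc/ε₀.
E = k|Q_enc|/r² = (8.99×10^9)(1.34×10^-5)/(0.629)² = 3.04e5 N/C.

3.04×10^5 N/C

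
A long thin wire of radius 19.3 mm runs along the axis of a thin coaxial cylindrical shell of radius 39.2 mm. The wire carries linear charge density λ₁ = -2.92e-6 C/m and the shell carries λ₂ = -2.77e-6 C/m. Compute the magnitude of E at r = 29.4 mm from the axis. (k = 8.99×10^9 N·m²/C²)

Coaxial Gaussian cylinder, radius r = 29.4 mm, length L (between the conductors, 19.3 mm < r < 39.2 mm).
The shell at 39.2 mm lies outside the Gaussian surface, so λ_enc = λ₁ = -2.92×10^-6 C/m.
Since E is radial and uniform over the curved surface, Φ = E·2πrL = Q_enc/ε₀ = λ_enc L/ε₀.
E = 2k|λ_enc|/r = 2(8.99×10^9)(2.92×10^-6)/(0.0294) = 1.79e6 N/C.

|E| = 1.79e6 V/m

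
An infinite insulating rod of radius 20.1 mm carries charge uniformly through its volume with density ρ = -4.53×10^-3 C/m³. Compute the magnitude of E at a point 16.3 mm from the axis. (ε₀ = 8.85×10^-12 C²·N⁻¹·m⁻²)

E ≈ 4.17e6 N/C

Choose a coaxial cylinder of radius r = 16.3 mm (arbitrary length L) as the Gaussian surface (r < R).
Charge inside radius r per length L is ρ·πr²·L, so λ_enc = ρπr² = -3.781×10^-6 C/m.
Since E is radial and uniform over the curved surface, Φ = E·2πrL = Q_enc/ε₀ = λ_enc L/ε₀.
E = |λ_enc|/(2πε₀r) = (3.781×10^-6)/(2π·8.85×10^-12·0.0163) = 4.17×10^6 N/C.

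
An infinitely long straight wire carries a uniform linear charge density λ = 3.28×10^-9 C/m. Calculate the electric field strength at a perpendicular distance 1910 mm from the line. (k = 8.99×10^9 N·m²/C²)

30.9 V/m

Choose a coaxial cylinder of radius r = 1910 mm (arbitrary length L) as the Gaussian surface.
Q_enc = λL, so λ_enc = 3.28×10^-9 C/m.
By Gauss's law (flux through the curved wall only), E·2πrL = λ_enc L/ε₀.
E = 2k|λ_enc|/r = 2(8.99×10^9)(3.28×10^-9)/(1.91) = 30.9 N/C.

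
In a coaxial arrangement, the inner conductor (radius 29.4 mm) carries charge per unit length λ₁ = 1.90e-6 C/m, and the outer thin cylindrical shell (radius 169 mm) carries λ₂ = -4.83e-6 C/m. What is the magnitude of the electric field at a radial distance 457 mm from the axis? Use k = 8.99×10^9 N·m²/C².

1.15e5 N/C

By cylindrical symmetry E is radial; use a coaxial Gaussian cylinder of radius 457 mm and length L (r > 169 mm, enclosing both).
λ_enc = λ₁ + λ₂ = (1.90×10^-6) + (-4.83e-6) = -2.93×10^-6 C/m.
Gauss's law: E·2πrL = λ_enc L/ε₀.
E = 2k|λ_enc|/r = 2(8.99×10^9)(2.93×10^-6)/(0.457) = 1.15×10^5 N/C.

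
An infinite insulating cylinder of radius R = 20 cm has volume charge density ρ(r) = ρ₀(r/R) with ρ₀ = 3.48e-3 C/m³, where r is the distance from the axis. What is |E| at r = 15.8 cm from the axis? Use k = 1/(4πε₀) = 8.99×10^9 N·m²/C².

By cylindrical symmetry E is radial; use a coaxial Gaussian cylinder of radius 15.8 cm and length L (r < R).
Integrating ρ over the cross-section to radius r: λ_enc = (2πρ₀/R) ∫₀^r r'^2 dr' = 2πρ₀ r^3/(3·R) = 1.437e-4 C/m.
Gauss's law: E·2πrL = λ_enc L/ε₀.
E = 2k|λ_enc|/r = 2(8.99×10^9)(1.437×10^-4)/(0.158) = 1.64e7 N/C.

E ≈ 1.64e7 N/C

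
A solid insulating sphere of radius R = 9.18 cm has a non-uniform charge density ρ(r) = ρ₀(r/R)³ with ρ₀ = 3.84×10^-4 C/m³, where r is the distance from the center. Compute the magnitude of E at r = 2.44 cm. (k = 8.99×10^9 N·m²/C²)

Symmetry ⇒ E = E(r) r̂. Gaussian sphere of radius r = 2.44 cm (r < R).
Q_enc = ∫₀^r ρ(r')·4πr'² dr' = (4πρ₀/R³) ∫₀^r r'^5 dr' = 4πρ₀ r^6/(6·R³) = 2.194e-10 C.
Gauss's law: E·4πr² = Q_enc/ε₀.
E = k|Q_enc|/r² = (8.99×10^9)(2.194×10^-10)/(0.0244)² = 3.31×10^3 N/C.

|E| ≈ 3.31×10^3 N/C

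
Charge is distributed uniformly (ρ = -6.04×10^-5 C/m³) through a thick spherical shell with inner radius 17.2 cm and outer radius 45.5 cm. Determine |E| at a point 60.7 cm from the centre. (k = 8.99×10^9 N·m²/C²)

Symmetry ⇒ E = E(r) r̂. Gaussian sphere of radius r = 60.7 cm (r > 45.5 cm, enclosing the whole shell).
Q_enc = ρ·(4π/3)(b³ − a³) = (-6.04e-5)·(4π/3)·((0.455)³ − (0.172)³) = -2.254×10^-5 C.
By Gauss's law, ∮E·dA = E·4πr² = Q_enc/ε₀.
E = k|Q_enc|/r² = (8.99×10^9)(2.254×10^-5)/(0.607)² = 5.50e5 N/C.

E ≈ 5.50×10^5 N/C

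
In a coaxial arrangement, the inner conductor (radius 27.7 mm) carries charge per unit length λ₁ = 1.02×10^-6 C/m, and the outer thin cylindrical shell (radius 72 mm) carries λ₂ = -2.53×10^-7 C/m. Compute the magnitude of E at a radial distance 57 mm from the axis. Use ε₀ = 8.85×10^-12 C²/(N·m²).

E = 3.22e5 V/m

By cylindrical symmetry E is radial; use a coaxial Gaussian cylinder of radius 57 mm and length L (between the conductors, 27.7 mm < r < 72 mm).
Only the inner wire is enclosed; the outer shell contributes nothing inside itself. λ_enc = λ₁ = 1.02e-6 C/m.
By Gauss's law (flux through the curved wall only), E·2πrL = λ_enc L/ε₀.
E = |λ_enc|/(2πε₀r) = (1.02×10^-6)/(2π·8.85×10^-12·0.057) = 3.22e5 N/C.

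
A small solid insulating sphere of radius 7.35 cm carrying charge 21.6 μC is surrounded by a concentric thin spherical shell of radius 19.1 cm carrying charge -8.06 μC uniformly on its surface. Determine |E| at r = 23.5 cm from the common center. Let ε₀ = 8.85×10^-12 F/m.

E = 2.20×10^6 N/C

Use a concentric Gaussian sphere at r = 23.5 cm (r > 19.1 cm, enclosing both).
Q_enc = (21.6 μC) + (-8.06 μC) = 1.354×10^-5 C.
By Gauss's law, ∮E·dA = E·4πr² = Q_enc/ε₀.
E = |Q_enc|/(4πε₀r²) = (1.354×10^-5)/(4π·8.85×10^-12·(0.235)²) = 2.20×10^6 N/C.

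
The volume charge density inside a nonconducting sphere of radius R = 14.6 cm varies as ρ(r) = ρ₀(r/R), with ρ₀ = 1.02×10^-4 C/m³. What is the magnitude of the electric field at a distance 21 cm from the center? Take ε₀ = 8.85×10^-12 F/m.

Use a concentric Gaussian sphere at r = 21 cm (r > R, all charge enclosed).
Q_enc = 4π ∫₀^R ρ₀(r'/R)^1 r'² dr' = 4πρ₀R³/4 = 9.973e-7 C.
Since E is radial and uniform over the Gaussian sphere, Φ = E·4πr² = Q_enc/ε₀.
E = |Q_enc|/(4πε₀r²) = (9.973×10^-7)/(4π·8.85×10^-12·(0.21)²) = 2.03×10^5 N/C.

|E| ≈ 2.03×10^5 V/m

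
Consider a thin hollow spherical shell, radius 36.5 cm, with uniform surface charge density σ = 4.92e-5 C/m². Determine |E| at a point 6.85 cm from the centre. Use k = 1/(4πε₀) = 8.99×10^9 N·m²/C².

By spherical symmetry E is radial; choose a Gaussian sphere of radius r = 6.85 cm (inside the shell, r < 36.5 cm).
No charge lies within this surface, so Q_enc = 0 and Gauss's law gives E·4πr² = 0 ⇒ E = 0.

|E| = 0 N/C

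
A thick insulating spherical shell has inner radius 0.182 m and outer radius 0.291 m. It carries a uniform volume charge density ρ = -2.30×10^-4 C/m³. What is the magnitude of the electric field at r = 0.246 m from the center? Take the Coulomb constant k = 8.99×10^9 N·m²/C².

|E| = 1.27×10^6 N/C

Symmetry ⇒ E = E(r) r̂. Gaussian sphere of radius r = 0.246 m (within the shell material, 0.182 m < r < 0.291 m).
Only the shell between 0.182 m and r is enclosed: Q_enc = ρ·(4π/3)(r³ − a³) = (-2.30e-4)·(4π/3)·((0.246)³ − (0.182)³) = -8.534×10^-6 C.
Since E is radial and uniform over the Gaussian sphere, Φ = E·4πr² = Q_enc/ε₀.
E = k|Q_enc|/r² = (8.99×10^9)(8.534×10^-6)/(0.246)² = 1.27×10^6 N/C.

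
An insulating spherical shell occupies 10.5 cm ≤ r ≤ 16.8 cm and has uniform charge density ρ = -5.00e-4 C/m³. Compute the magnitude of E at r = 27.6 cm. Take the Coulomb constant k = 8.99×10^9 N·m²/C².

By spherical symmetry E is radial; choose a Gaussian sphere of radius r = 27.6 cm (r > 16.8 cm, enclosing the whole shell).
Q_enc = ρ·(4π/3)(b³ − a³) = (-5.00e-4)·(4π/3)·((0.168)³ − (0.105)³) = -7.506e-6 C.
Since E is radial and uniform over the Gaussian sphere, Φ = E·4πr² = Q_enc/ε₀.
E = k|Q_enc|/r² = (8.99×10^9)(7.506×10^-6)/(0.276)² = 8.86×10^5 N/C.

E = 8.86e5 V/m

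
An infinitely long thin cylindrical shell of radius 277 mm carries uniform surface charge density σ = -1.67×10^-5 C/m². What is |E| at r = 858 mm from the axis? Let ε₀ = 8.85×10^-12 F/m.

Choose a coaxial cylinder of radius r = 858 mm (arbitrary length L) as the Gaussian surface (r > 277 mm).
The whole shell is enclosed: λ_enc = σ·2πR = (-1.67e-5)·2π·(0.277) = -2.907×10^-5 C/m.
By Gauss's law (flux through the curved wall only), E·2πrL = λ_enc L/ε₀.
E = |λ_enc|/(2πε₀r) = (2.907×10^-5)/(2π·8.85×10^-12·0.858) = 6.09e5 N/C.

|E| = 6.09×10^5 N/C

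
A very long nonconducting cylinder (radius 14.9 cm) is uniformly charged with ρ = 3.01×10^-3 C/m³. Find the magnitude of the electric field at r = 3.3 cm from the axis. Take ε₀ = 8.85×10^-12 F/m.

E = 5.61e6 V/m

Coaxial Gaussian cylinder, radius r = 3.3 cm, length L (r < R).
Charge inside radius r per length L is ρ·πr²·L, so λ_enc = ρπr² = 1.03×10^-5 C/m.
Applying ∮E·dA = Q_enc/ε₀ with the end caps contributing no flux:
E = |λ_enc|/(2πε₀r) = (1.03e-5)/(2π·8.85×10^-12·0.033) = 5.61×10^6 N/C.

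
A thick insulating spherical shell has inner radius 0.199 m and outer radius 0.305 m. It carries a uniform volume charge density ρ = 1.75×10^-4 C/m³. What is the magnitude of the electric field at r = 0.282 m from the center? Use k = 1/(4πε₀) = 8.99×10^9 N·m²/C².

By spherical symmetry E is radial; choose a Gaussian sphere of radius r = 0.282 m (within the shell material, 0.199 m < r < 0.305 m).
Enclosed charge is the volume from a to r: Q_enc = (4π/3)ρ(r³ − a³) = 1.066×10^-5 C.
Applying ∮E·dA = Q_enc/ε₀ with Φ = E(4πr²):
E = k|Q_enc|/r² = (8.99×10^9)(1.066×10^-5)/(0.282)² = 1.21e6 N/C.

1.21e6 V/m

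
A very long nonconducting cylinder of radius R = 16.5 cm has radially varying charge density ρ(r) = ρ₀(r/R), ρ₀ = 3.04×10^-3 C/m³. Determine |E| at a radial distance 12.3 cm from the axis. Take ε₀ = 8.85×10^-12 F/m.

|E| ≈ 1.05e7 V/m

Take a coaxial cylindrical Gaussian surface of radius r = 12.3 cm and length L (r < R).
λ_enc = ∫₀^r ρ(r')·2πr' dr' = (2πρ₀/R)·r^3/3 = 7.181×10^-5 C/m.
By Gauss's law (flux through the curved wall only), E·2πrL = λ_enc L/ε₀.
E = |λ_enc|/(2πε₀r) = (7.181e-5)/(2π·8.85×10^-12·0.123) = 1.05×10^7 N/C.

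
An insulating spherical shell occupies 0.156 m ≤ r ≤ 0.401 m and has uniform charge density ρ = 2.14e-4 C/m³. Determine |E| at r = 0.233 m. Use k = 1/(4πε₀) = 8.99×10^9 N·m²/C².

Use a concentric Gaussian sphere at r = 0.233 m (within the shell material, 0.156 m < r < 0.401 m).
Only the shell between 0.156 m and r is enclosed: Q_enc = ρ·(4π/3)(r³ − a³) = (2.14×10^-4)·(4π/3)·((0.233)³ − (0.156)³) = 7.936e-6 C.
Since E is radial and uniform over the Gaussian sphere, Φ = E·4πr² = Q_enc/ε₀.
E = k|Q_enc|/r² = (8.99×10^9)(7.936×10^-6)/(0.233)² = 1.31×10^6 N/C.

|E| ≈ 1.31×10^6 N/C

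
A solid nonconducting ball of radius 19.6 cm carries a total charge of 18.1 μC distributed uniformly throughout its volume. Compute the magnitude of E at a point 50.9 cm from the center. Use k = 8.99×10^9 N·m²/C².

|E| = 6.28e5 N/C

Use a concentric Gaussian sphere at r = 50.9 cm (r > R, so the entire charge is enclosed).
Q_enc = 18.1 μC = 1.81×10^-5 C.
Since E is radial and uniform over the Gaussian sphere, Φ = E·4πr² = Q_enc/ε₀.
E = k|Q_enc|/r² = (8.99×10^9)(1.81e-5)/(0.509)² = 6.28e5 N/C.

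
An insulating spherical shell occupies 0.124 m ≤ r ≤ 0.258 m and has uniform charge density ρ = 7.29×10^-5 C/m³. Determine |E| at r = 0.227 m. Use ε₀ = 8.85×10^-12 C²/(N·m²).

Symmetry ⇒ E = E(r) r̂. Gaussian sphere of radius r = 0.227 m (within the shell material, 0.124 m < r < 0.258 m).
Enclosed charge is the volume from a to r: Q_enc = (4π/3)ρ(r³ − a³) = 2.99×10^-6 C.
Since E is radial and uniform over the Gaussian sphere, Φ = E·4πr² = Q_enc/ε₀.
E = |Q_enc|/(4πε₀r²) = (2.99×10^-6)/(4π·8.85×10^-12·(0.227)²) = 5.22×10^5 N/C.

5.22×10^5 N/C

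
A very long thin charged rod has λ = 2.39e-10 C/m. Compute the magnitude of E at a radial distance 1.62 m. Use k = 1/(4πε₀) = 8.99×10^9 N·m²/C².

2.65 N/C

Choose a coaxial cylinder of radius r = 1.62 m (arbitrary length L) as the Gaussian surface.
Q_enc = λL, so λ_enc = 2.39×10^-10 C/m.
Gauss's law: E·2πrL = λ_enc L/ε₀.
E = 2k|λ_enc|/r = 2(8.99×10^9)(2.39×10^-10)/(1.62) = 2.65 N/C.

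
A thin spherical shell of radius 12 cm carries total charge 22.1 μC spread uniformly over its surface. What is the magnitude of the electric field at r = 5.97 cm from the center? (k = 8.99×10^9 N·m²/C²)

Take a concentric spherical Gaussian surface of radius r = 5.97 cm (inside the shell, r < 12 cm).
All the charge is outside the Gaussian surface: Q_enc = 0, hence E = 0 everywhere inside the shell.

|E| = 0 N/C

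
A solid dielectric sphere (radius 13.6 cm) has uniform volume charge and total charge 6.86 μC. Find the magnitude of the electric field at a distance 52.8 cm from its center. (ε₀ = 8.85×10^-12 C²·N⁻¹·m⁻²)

Use a concentric Gaussian sphere at r = 52.8 cm (r > R, so the entire charge is enclosed).
Q_enc = 6.86 μC = 6.86×10^-6 C.
Since E is radial and uniform over the Gaussian sphere, Φ = E·4πr² = Q_enc/ε₀.
E = |Q_enc|/(4πε₀r²) = (6.86×10^-6)/(4π·8.85×10^-12·(0.528)²) = 2.21×10^5 N/C.

|E| = 2.21e5 N/C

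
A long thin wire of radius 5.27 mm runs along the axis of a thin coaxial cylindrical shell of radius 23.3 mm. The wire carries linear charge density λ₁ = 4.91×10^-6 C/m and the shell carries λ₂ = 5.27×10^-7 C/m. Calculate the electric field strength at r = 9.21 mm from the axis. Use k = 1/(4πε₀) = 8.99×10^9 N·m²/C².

Choose a coaxial cylinder of radius r = 9.21 mm (arbitrary length L) as the Gaussian surface (between the conductors, 5.27 mm < r < 23.3 mm).
Only the inner wire is enclosed; the outer shell contributes nothing inside itself. λ_enc = λ₁ = 4.91×10^-6 C/m.
Applying ∮E·dA = Q_enc/ε₀ with the end caps contributing no flux:
E = 2k|λ_enc|/r = 2(8.99×10^9)(4.91×10^-6)/(0.00921) = 9.59×10^6 N/C.

E = 9.59×10^6 N/C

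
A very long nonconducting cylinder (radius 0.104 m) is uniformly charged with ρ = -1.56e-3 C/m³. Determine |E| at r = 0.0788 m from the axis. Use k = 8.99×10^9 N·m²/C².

By cylindrical symmetry E is radial; use a coaxial Gaussian cylinder of radius 0.0788 m and length L (r < R).
Enclosed charge per unit length: λ_enc = ρ·πr² = (-1.56×10^-3)π(0.0788)² = -3.043e-5 C/m.
Gauss's law: E·2πrL = λ_enc L/ε₀.
E = 2k|λ_enc|/r = 2(8.99×10^9)(3.043×10^-5)/(0.0788) = 6.94×10^6 N/C.

|E| ≈ 6.94×10^6 N/C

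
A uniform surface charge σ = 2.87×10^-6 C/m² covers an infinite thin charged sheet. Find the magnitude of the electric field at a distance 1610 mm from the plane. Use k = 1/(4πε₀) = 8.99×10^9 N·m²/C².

The symmetry is planar: E is normal to the sheet and the same magnitude on both sides. Take a pillbox straddling the sheet with end-cap area A.
Flux Φ = 2EA and Q_enc = σA, so 2EA = σA/ε₀ ⇒ E = |σ|/(2ε₀), independent of distance.
E = 2πk|σ| = 2π(8.99×10^9)(2.87×10^-6) = 1.62e5 N/C.

E ≈ 1.62e5 N/C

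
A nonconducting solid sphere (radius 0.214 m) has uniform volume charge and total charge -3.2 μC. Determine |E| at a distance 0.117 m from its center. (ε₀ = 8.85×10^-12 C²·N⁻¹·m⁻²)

|E| = 3.44×10^5 N/C

By spherical symmetry E is radial; choose a Gaussian sphere of radius r = 0.117 m (r < R).
For a uniform sphere the enclosed fraction is (r/R)³, so Q_enc = (-3.2 μC)(0.117/0.214)³ = -5.23×10^-7 C.
Applying ∮E·dA = Q_enc/ε₀ with Φ = E(4πr²):
E = |Q_enc|/(4πε₀r²) = (5.23e-7)/(4π·8.85×10^-12·(0.117)²) = 3.44×10^5 N/C.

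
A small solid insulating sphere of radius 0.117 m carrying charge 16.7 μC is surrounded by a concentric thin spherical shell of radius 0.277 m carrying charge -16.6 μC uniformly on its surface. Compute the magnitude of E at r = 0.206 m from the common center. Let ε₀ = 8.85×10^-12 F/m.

3.54×10^6 V/m

By spherical symmetry E is radial; choose a Gaussian sphere of radius r = 0.206 m (between the bodies, 0.117 m < r < 0.277 m).
Only the inner charge is enclosed; the outer shell contributes nothing inside itself. Q_enc = 16.7 μC = 1.67×10^-5 C.
Since E is radial and uniform over the Gaussian sphere, Φ = E·4πr² = Q_enc/ε₀.
E = |Q_enc|/(4πε₀r²) = (1.67×10^-5)/(4π·8.85×10^-12·(0.206)²) = 3.54×10^6 N/C.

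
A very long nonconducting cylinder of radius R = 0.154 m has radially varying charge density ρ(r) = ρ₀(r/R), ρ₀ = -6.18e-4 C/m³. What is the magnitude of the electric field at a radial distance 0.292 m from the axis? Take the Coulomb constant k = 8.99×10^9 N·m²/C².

E ≈ 1.89e6 N/C

By cylindrical symmetry E is radial; use a coaxial Gaussian cylinder of radius 0.292 m and length L (r > R, full charge per length enclosed).
λ_enc = 2π ∫₀^R ρ₀(r'/R)^1 r' dr' = 2πρ₀R²/3 = -3.07×10^-5 C/m.
By Gauss's law (flux through the curved wall only), E·2πrL = λ_enc L/ε₀.
E = 2k|λ_enc|/r = 2(8.99×10^9)(3.07×10^-5)/(0.292) = 1.89×10^6 N/C.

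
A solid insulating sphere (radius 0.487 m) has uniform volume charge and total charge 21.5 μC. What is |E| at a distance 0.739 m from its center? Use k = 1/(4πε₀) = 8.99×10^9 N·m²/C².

By spherical symmetry E is radial; choose a Gaussian sphere of radius r = 0.739 m (r > R, so the entire charge is enclosed).
Q_enc = 21.5 μC = 2.15×10^-5 C.
Since E is radial and uniform over the Gaussian sphere, Φ = E·4πr² = Q_enc/ε₀.
E = k|Q_enc|/r² = (8.99×10^9)(2.15×10^-5)/(0.739)² = 3.54e5 N/C.

E ≈ 3.54×10^5 V/m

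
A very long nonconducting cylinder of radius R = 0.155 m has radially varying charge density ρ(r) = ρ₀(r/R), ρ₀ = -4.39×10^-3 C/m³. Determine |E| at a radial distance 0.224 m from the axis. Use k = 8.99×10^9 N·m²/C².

Take a coaxial cylindrical Gaussian surface of radius r = 0.224 m and length L (r > R, full charge per length enclosed).
λ_enc = 2π ∫₀^R ρ₀(r'/R)^1 r' dr' = 2πρ₀R²/3 = -2.209×10^-4 C/m.
Since E is radial and uniform over the curved surface, Φ = E·2πrL = Q_enc/ε₀ = λ_enc L/ε₀.
E = 2k|λ_enc|/r = 2(8.99×10^9)(2.209e-4)/(0.224) = 1.77×10^7 N/C.

E ≈ 1.77e7 V/m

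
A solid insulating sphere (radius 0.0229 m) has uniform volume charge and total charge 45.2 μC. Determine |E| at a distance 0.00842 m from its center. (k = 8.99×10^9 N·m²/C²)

Symmetry ⇒ E = E(r) r̂. Gaussian sphere of radius r = 0.00842 m (r < R).
Only the charge within r is enclosed: Q_enc = Q·(r/R)³ = (45.2 μC)·(0.00842 m/0.0229 m)³ = 2.247×10^-6 C.
Since E is radial and uniform over the Gaussian sphere, Φ = E·4πr² = Q_enc/ε₀.
E = k|Q_enc|/r² = (8.99×10^9)(2.247×10^-6)/(0.00842)² = 2.85×10^8 N/C.

|E| = 2.85×10^8 N/C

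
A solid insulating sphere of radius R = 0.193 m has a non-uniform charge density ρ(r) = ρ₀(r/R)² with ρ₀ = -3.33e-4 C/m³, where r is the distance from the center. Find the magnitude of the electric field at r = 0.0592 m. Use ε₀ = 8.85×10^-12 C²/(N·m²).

Symmetry ⇒ E = E(r) r̂. Gaussian sphere of radius r = 0.0592 m (r < R).
Integrate the density: Q_enc = 4π ∫₀^r ρ₀(r'/R)^2 r'² dr' = 4πρ₀ r^5/(5·R²) = -1.634×10^-8 C.
Applying ∮E·dA = Q_enc/ε₀ with Φ = E(4πr²):
E = |Q_enc|/(4πε₀r²) = (1.634e-8)/(4π·8.85×10^-12·(0.0592)²) = 4.19e4 N/C.

4.19×10^4 N/C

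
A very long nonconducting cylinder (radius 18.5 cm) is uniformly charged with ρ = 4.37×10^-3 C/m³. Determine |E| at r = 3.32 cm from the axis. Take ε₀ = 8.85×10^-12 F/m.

Take a coaxial cylindrical Gaussian surface of radius r = 3.32 cm and length L (r < R).
Enclosed charge per unit length: λ_enc = ρ·πr² = (4.37e-3)π(0.0332)² = 1.513e-5 C/m.
Since E is radial and uniform over the curved surface, Φ = E·2πrL = Q_enc/ε₀ = λ_enc L/ε₀.
E = |λ_enc|/(2πε₀r) = (1.513×10^-5)/(2π·8.85×10^-12·0.0332) = 8.20×10^6 N/C.

8.20×10^6 N/C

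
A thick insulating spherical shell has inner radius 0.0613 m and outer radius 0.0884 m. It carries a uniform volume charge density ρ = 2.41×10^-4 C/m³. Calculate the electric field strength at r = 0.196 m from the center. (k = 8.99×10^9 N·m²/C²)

Use a concentric Gaussian sphere at r = 0.196 m (r > 0.0884 m, enclosing the whole shell).
Q_enc = ρ·(4π/3)(b³ − a³) = (2.41e-4)·(4π/3)·((0.0884)³ − (0.0613)³) = 4.648e-7 C.
Since E is radial and uniform over the Gaussian sphere, Φ = E·4πr² = Q_enc/ε₀.
E = k|Q_enc|/r² = (8.99×10^9)(4.648×10^-7)/(0.196)² = 1.09×10^5 N/C.

|E| = 1.09×10^5 V/m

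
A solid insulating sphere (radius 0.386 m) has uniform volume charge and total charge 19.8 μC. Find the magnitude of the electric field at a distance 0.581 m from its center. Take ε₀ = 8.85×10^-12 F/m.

Take a concentric spherical Gaussian surface of radius r = 0.581 m (r > R, so the entire charge is enclosed).
Q_enc = 19.8 μC = 1.98e-5 C.
Since E is radial and uniform over the Gaussian sphere, Φ = E·4πr² = Q_enc/ε₀.
E = |Q_enc|/(4πε₀r²) = (1.98×10^-5)/(4π·8.85×10^-12·(0.581)²) = 5.27e5 N/C.

|E| = 5.27×10^5 N/C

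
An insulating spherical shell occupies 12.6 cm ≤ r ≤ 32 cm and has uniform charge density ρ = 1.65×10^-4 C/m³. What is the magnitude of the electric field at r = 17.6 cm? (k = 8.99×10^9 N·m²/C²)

Symmetry ⇒ E = E(r) r̂. Gaussian sphere of radius r = 17.6 cm (within the shell material, 12.6 cm < r < 32 cm).
Only the shell between 12.6 cm and r is enclosed: Q_enc = ρ·(4π/3)(r³ − a³) = (1.65e-4)·(4π/3)·((0.176)³ − (0.126)³) = 2.385×10^-6 C.
By Gauss's law, ∮E·dA = E·4πr² = Q_enc/ε₀.
E = k|Q_enc|/r² = (8.99×10^9)(2.385e-6)/(0.176)² = 6.92×10^5 N/C.

|E| ≈ 6.92×10^5 N/C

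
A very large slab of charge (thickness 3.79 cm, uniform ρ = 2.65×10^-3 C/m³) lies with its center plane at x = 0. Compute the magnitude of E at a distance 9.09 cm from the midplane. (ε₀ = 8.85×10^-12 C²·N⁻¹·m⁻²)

|E| = 5.67e6 N/C

The point |x| = 9.09 cm lies outside the slab (half-thickness 0.01895 m). A symmetric pillbox spanning the full slab encloses Q_enc = ρ·d·A.
Flux = 2EA ⇒ E = |ρ|d/(2ε₀), independent of distance outside.
E = (2.65e-3)(0.0379)/(2·8.85×10^-12) = 5.67×10^6 N/C.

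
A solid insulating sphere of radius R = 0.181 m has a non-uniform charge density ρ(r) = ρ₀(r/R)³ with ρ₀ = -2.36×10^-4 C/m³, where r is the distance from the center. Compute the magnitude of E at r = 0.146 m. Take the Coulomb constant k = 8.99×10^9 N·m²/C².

Symmetry ⇒ E = E(r) r̂. Gaussian sphere of radius r = 0.146 m (r < R).
Integrate the density: Q_enc = 4π ∫₀^r ρ₀(r'/R)^3 r'² dr' = 4πρ₀ r^6/(6·R³) = -8.073×10^-7 C.
By Gauss's law, ∮E·dA = E·4πr² = Q_enc/ε₀.
E = k|Q_enc|/r² = (8.99×10^9)(8.073×10^-7)/(0.146)² = 3.40×10^5 N/C.

E = 3.40e5 N/C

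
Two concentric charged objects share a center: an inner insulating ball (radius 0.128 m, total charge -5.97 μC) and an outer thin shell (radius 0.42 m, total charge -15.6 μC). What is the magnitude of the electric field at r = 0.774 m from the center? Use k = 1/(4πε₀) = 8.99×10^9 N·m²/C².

Use a concentric Gaussian sphere at r = 0.774 m (r > 0.42 m, enclosing both).
Q_enc = (-5.97 μC) + (-15.6 μC) = -2.157e-5 C.
By Gauss's law, ∮E·dA = E·4πr² = Q_enc/ε₀.
E = k|Q_enc|/r² = (8.99×10^9)(2.157e-5)/(0.774)² = 3.24×10^5 N/C.

3.24×10^5 V/m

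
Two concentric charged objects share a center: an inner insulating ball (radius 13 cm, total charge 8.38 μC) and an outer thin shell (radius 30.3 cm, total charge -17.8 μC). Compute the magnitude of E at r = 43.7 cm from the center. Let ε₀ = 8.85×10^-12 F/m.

E = 4.44e5 N/C

Take a concentric spherical Gaussian surface of radius r = 43.7 cm (r > 30.3 cm, enclosing both).
Q_enc = (8.38 μC) + (-17.8 μC) = -9.42×10^-6 C.
Gauss's law: E·4πr² = Q_enc/ε₀.
E = |Q_enc|/(4πε₀r²) = (9.42×10^-6)/(4π·8.85×10^-12·(0.437)²) = 4.44×10^5 N/C.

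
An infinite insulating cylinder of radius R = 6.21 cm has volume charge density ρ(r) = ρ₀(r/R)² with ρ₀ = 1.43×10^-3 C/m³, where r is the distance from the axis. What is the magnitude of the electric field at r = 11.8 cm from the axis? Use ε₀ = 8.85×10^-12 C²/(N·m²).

|E| = 1.32×10^6 V/m

Choose a coaxial cylinder of radius r = 11.8 cm (arbitrary length L) as the Gaussian surface (r > R, full charge per length enclosed).
λ_enc = 2π ∫₀^R ρ₀(r'/R)^2 r' dr' = 2πρ₀R²/4 = 8.662e-6 C/m.
By Gauss's law (flux through the curved wall only), E·2πrL = λ_enc L/ε₀.
E = |λ_enc|/(2πε₀r) = (8.662×10^-6)/(2π·8.85×10^-12·0.118) = 1.32e6 N/C.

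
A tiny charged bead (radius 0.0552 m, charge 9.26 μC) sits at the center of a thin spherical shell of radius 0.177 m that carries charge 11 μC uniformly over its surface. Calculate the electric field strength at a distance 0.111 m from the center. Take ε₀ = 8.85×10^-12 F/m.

|E| ≈ 6.76×10^6 N/C

Symmetry ⇒ E = E(r) r̂. Gaussian sphere of radius r = 0.111 m (between the bodies, 0.0552 m < r < 0.177 m).
Only the inner charge is enclosed; the outer shell contributes nothing inside itself. Q_enc = 9.26 μC = 9.26e-6 C.
Applying ∮E·dA = Q_enc/ε₀ with Φ = E(4πr²):
E = |Q_enc|/(4πε₀r²) = (9.26e-6)/(4π·8.85×10^-12·(0.111)²) = 6.76e6 N/C.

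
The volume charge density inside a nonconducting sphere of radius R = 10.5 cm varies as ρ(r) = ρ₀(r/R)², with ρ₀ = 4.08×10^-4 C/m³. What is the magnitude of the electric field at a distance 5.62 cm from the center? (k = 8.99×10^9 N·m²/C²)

Take a concentric spherical Gaussian surface of radius r = 5.62 cm (r < R).
Integrate the density: Q_enc = 4π ∫₀^r ρ₀(r'/R)^2 r'² dr' = 4πρ₀ r^5/(5·R²) = 5.214×10^-8 C.
Since E is radial and uniform over the Gaussian sphere, Φ = E·4πr² = Q_enc/ε₀.
E = k|Q_enc|/r² = (8.99×10^9)(5.214e-8)/(0.0562)² = 1.48×10^5 N/C.

|E| ≈ 1.48×10^5 N/C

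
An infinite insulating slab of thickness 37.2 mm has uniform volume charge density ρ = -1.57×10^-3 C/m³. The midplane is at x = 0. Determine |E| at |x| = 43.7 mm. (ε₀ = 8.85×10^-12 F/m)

The point |x| = 43.7 mm lies outside the slab (half-thickness 0.0186 m). A symmetric pillbox spanning the full slab encloses Q_enc = ρ·d·A.
Flux = 2EA ⇒ E = |ρ|d/(2ε₀), independent of distance outside.
E = (1.57e-3)(0.0372)/(2·8.85×10^-12) = 3.30×10^6 N/C.

|E| ≈ 3.30×10^6 N/C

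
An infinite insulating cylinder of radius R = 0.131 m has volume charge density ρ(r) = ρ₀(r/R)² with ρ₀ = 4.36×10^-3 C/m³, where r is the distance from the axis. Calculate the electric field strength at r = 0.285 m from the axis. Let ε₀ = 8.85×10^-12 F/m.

7.42×10^6 N/C

Take a coaxial cylindrical Gaussian surface of radius r = 0.285 m and length L (r > R, full charge per length enclosed).
λ_enc = 2π ∫₀^R ρ₀(r'/R)^2 r' dr' = 2πρ₀R²/4 = 1.175×10^-4 C/m.
Since E is radial and uniform over the curved surface, Φ = E·2πrL = Q_enc/ε₀ = λ_enc L/ε₀.
E = |λ_enc|/(2πε₀r) = (1.175×10^-4)/(2π·8.85×10^-12·0.285) = 7.42e6 N/C.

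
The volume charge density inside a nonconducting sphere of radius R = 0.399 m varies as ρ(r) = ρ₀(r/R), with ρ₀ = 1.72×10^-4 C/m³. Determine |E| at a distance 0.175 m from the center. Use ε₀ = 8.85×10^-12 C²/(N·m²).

Use a concentric Gaussian sphere at r = 0.175 m (r < R).
Q_enc = ∫₀^r ρ(r')·4πr'² dr' = (4πρ₀/R) ∫₀^r r'^3 dr' = 4πρ₀ r^4/(4·R) = 1.27e-6 C.
Gauss's law: E·4πr² = Q_enc/ε₀.
E = |Q_enc|/(4πε₀r²) = (1.27e-6)/(4π·8.85×10^-12·(0.175)²) = 3.73e5 N/C.

|E| = 3.73×10^5 N/C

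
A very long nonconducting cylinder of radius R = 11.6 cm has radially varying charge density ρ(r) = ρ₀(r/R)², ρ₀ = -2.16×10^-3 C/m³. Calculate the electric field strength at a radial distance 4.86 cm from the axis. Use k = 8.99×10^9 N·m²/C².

|E| ≈ 5.20×10^5 N/C

Coaxial Gaussian cylinder, radius r = 4.86 cm, length L (r < R).
Integrating ρ over the cross-section to radius r: λ_enc = (2πρ₀/R²) ∫₀^r r'^3 dr' = 2πρ₀ r^4/(4·R²) = -1.407e-6 C/m.
Applying ∮E·dA = Q_enc/ε₀ with the end caps contributing no flux:
E = 2k|λ_enc|/r = 2(8.99×10^9)(1.407e-6)/(0.0486) = 5.20×10^5 N/C.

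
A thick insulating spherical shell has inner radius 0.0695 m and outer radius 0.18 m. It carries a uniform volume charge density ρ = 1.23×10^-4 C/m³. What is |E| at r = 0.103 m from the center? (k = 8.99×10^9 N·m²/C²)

E ≈ 3.31e5 N/C

Use a concentric Gaussian sphere at r = 0.103 m (within the shell material, 0.0695 m < r < 0.18 m).
Enclosed charge is the volume from a to r: Q_enc = (4π/3)ρ(r³ − a³) = 3.90×10^-7 C.
Applying ∮E·dA = Q_enc/ε₀ with Φ = E(4πr²):
E = k|Q_enc|/r² = (8.99×10^9)(3.90e-7)/(0.103)² = 3.31×10^5 N/C.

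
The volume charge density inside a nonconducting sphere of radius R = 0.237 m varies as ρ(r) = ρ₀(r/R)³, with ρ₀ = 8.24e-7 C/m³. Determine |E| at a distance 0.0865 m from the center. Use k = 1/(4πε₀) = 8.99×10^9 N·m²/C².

E ≈ 65.2 N/C

Take a concentric spherical Gaussian surface of radius r = 0.0865 m (r < R).
Q_enc = ∫₀^r ρ(r')·4πr'² dr' = (4πρ₀/R³) ∫₀^r r'^5 dr' = 4πρ₀ r^6/(6·R³) = 5.43×10^-11 C.
By Gauss's law, ∮E·dA = E·4πr² = Q_enc/ε₀.
E = k|Q_enc|/r² = (8.99×10^9)(5.43×10^-11)/(0.0865)² = 65.2 N/C.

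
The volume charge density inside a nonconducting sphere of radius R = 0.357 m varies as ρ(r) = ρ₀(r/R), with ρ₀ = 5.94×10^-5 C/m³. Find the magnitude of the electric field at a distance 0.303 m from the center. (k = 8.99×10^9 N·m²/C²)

E = 4.31×10^5 N/C

Symmetry ⇒ E = E(r) r̂. Gaussian sphere of radius r = 0.303 m (r < R).
Integrate the density: Q_enc = 4π ∫₀^r ρ₀(r'/R)^1 r'² dr' = 4πρ₀ r^4/(4·R) = 4.406×10^-6 C.
Gauss's law: E·4πr² = Q_enc/ε₀.
E = k|Q_enc|/r² = (8.99×10^9)(4.406e-6)/(0.303)² = 4.31×10^5 N/C.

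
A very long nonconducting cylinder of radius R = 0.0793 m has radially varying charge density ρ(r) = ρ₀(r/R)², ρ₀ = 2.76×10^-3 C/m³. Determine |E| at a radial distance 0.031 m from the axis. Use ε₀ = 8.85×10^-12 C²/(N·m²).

|E| ≈ 3.69e5 V/m

Coaxial Gaussian cylinder, radius r = 0.031 m, length L (r < R).
λ_enc = ∫₀^r ρ(r')·2πr' dr' = (2πρ₀/R²)·r^4/4 = 6.367×10^-7 C/m.
Since E is radial and uniform over the curved surface, Φ = E·2πrL = Q_enc/ε₀ = λ_enc L/ε₀.
E = |λ_enc|/(2πε₀r) = (6.367e-7)/(2π·8.85×10^-12·0.031) = 3.69×10^5 N/C.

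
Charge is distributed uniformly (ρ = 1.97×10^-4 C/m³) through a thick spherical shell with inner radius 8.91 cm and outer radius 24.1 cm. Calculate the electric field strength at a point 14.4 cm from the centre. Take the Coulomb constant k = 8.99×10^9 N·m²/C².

E = 8.15×10^5 V/m

Use a concentric Gaussian sphere at r = 14.4 cm (within the shell material, 8.91 cm < r < 24.1 cm).
Enclosed charge is the volume from a to r: Q_enc = (4π/3)ρ(r³ − a³) = 1.88e-6 C.
Gauss's law: E·4πr² = Q_enc/ε₀.
E = k|Q_enc|/r² = (8.99×10^9)(1.88×10^-6)/(0.144)² = 8.15×10^5 N/C.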